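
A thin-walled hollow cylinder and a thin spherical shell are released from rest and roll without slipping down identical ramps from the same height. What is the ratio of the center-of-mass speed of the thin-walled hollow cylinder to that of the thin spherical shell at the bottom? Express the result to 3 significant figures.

Each satisfies Mgh = ½(1+k)Mv² with k = I/(MR²), so v ∝ 1/√(1+k).
For the thin-walled hollow cylinder k = 1; for the thin spherical shell k = 2/3.
v₁/v₂ = √((1+k₂)/(1+k₁)) = √(1.667/2) ≈ 0.913.

v_ratio ≈ 0.913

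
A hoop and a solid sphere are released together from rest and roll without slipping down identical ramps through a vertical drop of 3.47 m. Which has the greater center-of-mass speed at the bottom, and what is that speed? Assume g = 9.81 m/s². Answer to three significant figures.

the solid sphere, at v ≈ 6.97 m/s

For rolling without slipping, Mgh = ½(1+k)Mv² where k = I/(MR²), so v = √(2gh/(1+k)).
Hoop: k = 1, giving v = √(2×9.81×3.47/2) = 5.834 m/s.
Solid sphere: k = 0.4, giving v = √(2×9.81×3.47/1.4) = 6.973 m/s.
The smaller k wins: the solid sphere, at ≈ 6.97 m/s.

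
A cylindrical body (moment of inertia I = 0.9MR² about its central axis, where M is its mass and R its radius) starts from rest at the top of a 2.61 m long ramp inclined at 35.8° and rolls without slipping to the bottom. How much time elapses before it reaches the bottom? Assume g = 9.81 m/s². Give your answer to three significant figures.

Here I = 0.9MR², so the shape factor k = I/(MR²) = 0.9.
Along the incline Mg sinθ − f = Ma, and torque about the center fR = Iα = kMR²(a/R) gives f = kMa.
Hence a = g sinθ/(1+k) = 9.81×sin35.8°/1.9 = 3.02 m/s².
Starting from rest, L = ½at², so t = √(2L/a) = √(2×2.61/3.02) ≈ 1.31 s.

t ≈ 1.31 s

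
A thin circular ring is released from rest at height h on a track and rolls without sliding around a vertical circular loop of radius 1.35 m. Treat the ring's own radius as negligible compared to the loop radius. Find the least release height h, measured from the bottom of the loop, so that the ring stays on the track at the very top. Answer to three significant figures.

h_min ≈ 4.05 m

For this body I = MR², i.e. k = I/(MR²) = 1.
At the top, contact is just lost when gravity alone supplies the centripetal force: Mg = Mv_top²/r, i.e. v_top² = gr.
With ω = v/R, the kinetic energy at speed v is ½(1+k)Mv² = Mv².
Energy conservation from release (height h) to the top (height 2r): Mgh = Mg(2r) + M·gr.
Thus h_min = 2r + (1+k)r/2 = r(2 + 2/2) = 1.35 × 3 ≈ 4.05 m.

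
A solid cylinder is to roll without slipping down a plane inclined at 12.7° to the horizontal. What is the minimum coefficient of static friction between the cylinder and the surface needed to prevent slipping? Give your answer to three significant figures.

μ_min ≈ 0.0751

The moment of inertia is (1/2)MR², giving k ≡ I/(MR²) = 0.5.
Translational: Mg sinθ − f = Ma. Rotational about the CM: fR = Iα = kMRa, so f = kMa.
These give a = g sinθ/(1+k) and the required friction f = kMg sinθ/(1+k).
With N = Mg cosθ, the no-slip condition f ≤ μN gives μ_min = f/N = k tanθ/(1+k).
μ_min = 0.5 × tan12.7° / 1.5 ≈ 0.0751.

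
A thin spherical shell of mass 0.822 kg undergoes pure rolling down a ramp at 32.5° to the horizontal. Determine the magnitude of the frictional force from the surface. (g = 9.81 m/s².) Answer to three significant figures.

With I = (2/3)MR², the ratio k = I/(MR²) is 2/3.
Newton's second law down the slope: Mg sinθ − f = Ma. The torque equation fR = Iα (with α = a/R) gives f = kMa.
Combining, a = g sinθ/(1+k) and f = kMa = kMg sinθ/(1+k).
f = (2/3) × 0.822 × 9.81 × sin32.5° / 1.667 ≈ 1.73 N.

f ≈ 1.73 N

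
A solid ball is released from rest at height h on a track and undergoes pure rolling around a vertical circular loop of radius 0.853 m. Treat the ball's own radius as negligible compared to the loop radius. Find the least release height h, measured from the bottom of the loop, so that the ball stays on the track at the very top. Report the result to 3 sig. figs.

h_min ≈ 2.30 m

Here I = (2/5)MR², so the shape factor k = I/(MR²) = 0.4.
At the top of the loop, the minimum-contact condition is Mg = Mv_top²/r, so v_top² = gr.
With ω = v/R, the kinetic energy at speed v is ½(1+k)Mv² = (7/10)Mv².
Energy conservation from release (height h) to the top (height 2r): Mgh = Mg(2r) + (7/10)M·gr.
Thus h_min = 2r + (1+k)r/2 = r(2 + 1.4/2) = 0.853 × 2.7 ≈ 2.30 m.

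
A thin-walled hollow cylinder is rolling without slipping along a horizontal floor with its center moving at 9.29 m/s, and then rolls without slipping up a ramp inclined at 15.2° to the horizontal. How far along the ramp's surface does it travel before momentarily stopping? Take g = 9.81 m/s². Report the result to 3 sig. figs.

Here I = MR², so the shape factor k = I/(MR²) = 1.
The rolling condition ω = v/R makes the rotational term ½I(v/R)² = ½kMv², so KE_total = ½(1+k)Mv² = Mv².
Setting this equal to Mgh gives the vertical rise h = (1+k)v₀²/(2g) = 2×9.29²/(2×9.81) = 8.798 m.
Along the incline, d = h/sinθ = 8.798/sin15.2° ≈ 33.6 m.

d ≈ 33.6 m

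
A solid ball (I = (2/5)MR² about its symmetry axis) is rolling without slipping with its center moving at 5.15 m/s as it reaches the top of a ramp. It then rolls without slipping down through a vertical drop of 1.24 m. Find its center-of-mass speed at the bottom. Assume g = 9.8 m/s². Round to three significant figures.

With I = (2/5)MR², the ratio k = I/(MR²) is 0.4.
Rolling without slipping gives ω = v/R, so the total kinetic energy is ½Mv² + ½Iω² = ½(1+k)Mv² = (7/10)Mv².
Conserving energy between top and bottom: (7/10)Mv² = (7/10)Mv₀² + Mgh, hence v² = v₀² + 2gh/(1+k).
v = √(5.15² + 2×9.8×1.24/1.4) = √43.88 ≈ 6.62 m/s.

v ≈ 6.62 m/s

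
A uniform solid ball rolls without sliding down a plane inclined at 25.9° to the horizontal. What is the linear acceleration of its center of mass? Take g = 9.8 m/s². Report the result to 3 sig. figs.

a ≈ 3.06 m/s²

With I = (2/5)MR², the ratio k = I/(MR²) is 0.4.
Newton's second law down the slope: Mg sinθ − f = Ma. The torque equation fR = Iα (with α = a/R) gives f = kMa.
Eliminating f: Mg sinθ = (1+k)Ma, so a = g sinθ/(1+k) = 9.8 × sin25.9° / 1.4 ≈ 3.06 m/s².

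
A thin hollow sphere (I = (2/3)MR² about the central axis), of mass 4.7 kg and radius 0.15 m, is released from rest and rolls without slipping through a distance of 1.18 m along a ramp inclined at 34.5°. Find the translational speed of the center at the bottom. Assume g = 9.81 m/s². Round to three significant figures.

v ≈ 2.80 m/s

Here I = (2/3)MR², so the shape factor k = I/(MR²) = 2/3.
Since it rolls without slipping, ω = v/R and KE = ½Mv² + ½Iω² = ½(1+k)Mv² = (5/6)Mv².
The vertical drop is h = L sinθ = 1.18 × sin34.5° = 0.6684 m.
Setting Mgh = (5/6)Mv² gives v = √(2gh/(1+k)) = √(2·9.81·0.6684/1.667) ≈ 2.80 m/s.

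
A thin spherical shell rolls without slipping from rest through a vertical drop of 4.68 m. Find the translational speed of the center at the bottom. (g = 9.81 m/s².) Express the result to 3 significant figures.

The moment of inertia is (2/3)MR², giving k ≡ I/(MR²) = 2/3.
The rolling condition ω = v/R makes the rotational term ½I(v/R)² = ½kMv², so KE_total = ½(1+k)Mv² = (5/6)Mv².
Setting Mgh = (5/6)Mv² gives v = √(2gh/(1+k)) = √(2·9.81·4.68/1.667) ≈ 7.42 m/s.

v ≈ 7.42 m/s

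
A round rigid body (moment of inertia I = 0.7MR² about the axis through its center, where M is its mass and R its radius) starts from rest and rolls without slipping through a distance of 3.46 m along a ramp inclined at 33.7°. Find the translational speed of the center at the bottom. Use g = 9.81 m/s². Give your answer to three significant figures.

v ≈ 4.71 m/s

For this body I = 0.7MR², i.e. k = I/(MR²) = 0.7.
Rolling without slipping gives ω = v/R, so the total kinetic energy is ½Mv² + ½Iω² = ½(1+k)Mv² = (17/20)Mv².
The vertical drop is h = L sinθ = 3.46 × sin33.7° = 1.92 m.
Setting Mgh = (17/20)Mv² gives v = √(2gh/(1+k)) = √(2·9.81·1.92/1.7) ≈ 4.71 m/s.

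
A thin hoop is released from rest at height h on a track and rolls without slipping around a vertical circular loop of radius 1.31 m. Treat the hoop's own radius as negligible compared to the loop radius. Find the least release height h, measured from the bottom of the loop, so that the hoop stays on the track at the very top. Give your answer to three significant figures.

The moment of inertia is MR², giving k ≡ I/(MR²) = 1.
At the top of the loop, the minimum-contact condition is Mg = Mv_top²/r, so v_top² = gr.
With ω = v/R, the kinetic energy at speed v is ½(1+k)Mv² = Mv².
Energy conservation from release (height h) to the top (height 2r): Mgh = Mg(2r) + M·gr.
Thus h_min = 2r + (1+k)r/2 = r(2 + 2/2) = 1.31 × 3 ≈ 3.93 m.

h_min ≈ 3.93 m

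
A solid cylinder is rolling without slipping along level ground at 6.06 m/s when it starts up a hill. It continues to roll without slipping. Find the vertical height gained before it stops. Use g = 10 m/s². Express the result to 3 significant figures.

h ≈ 2.75 m

With I = (1/2)MR², the ratio k = I/(MR²) is 0.5.
Rolling without slipping gives ω = v/R, so the total kinetic energy is ½Mv² + ½Iω² = ½(1+k)Mv² = (3/4)Mv².
All of this converts to potential energy at the highest point: (3/4)Mv₀² = Mgh.
Thus h = (1+k)v₀²/(2g) = 1.5 × 6.06² / (2 × 10) ≈ 2.75 m.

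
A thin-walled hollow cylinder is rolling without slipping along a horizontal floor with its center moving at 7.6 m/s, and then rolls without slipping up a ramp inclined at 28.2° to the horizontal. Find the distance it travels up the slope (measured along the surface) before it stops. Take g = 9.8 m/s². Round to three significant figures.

d ≈ 12.5 m

The moment of inertia is MR², giving k ≡ I/(MR²) = 1.
Pure rolling means v = ωR; then KE = ½Mv² + ½I(v/R)² = ½(1+k)Mv² = Mv².
Setting this equal to Mgh gives the vertical rise h = (1+k)v₀²/(2g) = 2×7.6²/(2×9.8) = 5.894 m.
The distance along the slope is d = h/sinθ = 5.894/sin28.2° ≈ 12.5 m.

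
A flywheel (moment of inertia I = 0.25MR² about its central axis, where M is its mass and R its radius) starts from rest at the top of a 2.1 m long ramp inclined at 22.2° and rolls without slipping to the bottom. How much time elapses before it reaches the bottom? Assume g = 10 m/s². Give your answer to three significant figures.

t ≈ 1.18 s

Here I = 0.25MR², so the shape factor k = I/(MR²) = 0.25.
Translational: Mg sinθ − f = Ma. Rotational about the CM: fR = Iα = kMRa, so f = kMa.
Hence a = g sinθ/(1+k) = 10×sin22.2°/1.25 = 3.023 m/s².
With constant a from rest, t = √(2L/a) = √(2·2.1/3.023) ≈ 1.18 s.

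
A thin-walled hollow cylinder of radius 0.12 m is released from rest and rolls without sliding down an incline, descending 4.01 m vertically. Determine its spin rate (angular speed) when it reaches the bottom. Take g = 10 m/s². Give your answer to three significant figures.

Here I = MR², so the shape factor k = I/(MR²) = 1.
Rolling without slipping gives ω = v/R, so the total kinetic energy is ½Mv² + ½Iω² = ½(1+k)Mv² = Mv².
Energy conservation Mgh = ½(1+k)Mv² gives v = √(2gh/(1+k)) = √(2 × 10 × 4.01 / 2) = 6.332 m/s.
Then ω = v/R = 6.332 / 0.12 ≈ 52.8 rad/s.

ω ≈ 52.8 rad/s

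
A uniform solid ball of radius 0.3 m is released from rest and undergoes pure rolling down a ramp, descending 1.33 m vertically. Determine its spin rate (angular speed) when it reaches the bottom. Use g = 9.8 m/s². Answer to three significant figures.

With I = (2/5)MR², the ratio k = I/(MR²) is 0.4.
The rolling condition ω = v/R makes the rotational term ½I(v/R)² = ½kMv², so KE_total = ½(1+k)Mv² = (7/10)Mv².
Energy conservation Mgh = ½(1+k)Mv² gives v = √(2gh/(1+k)) = √(2 × 9.8 × 1.33 / 1.4) = 4.315 m/s.
The angular speed follows from ω = v/R = 4.315/0.3 ≈ 14.4 rad/s.

ω ≈ 14.4 rad/s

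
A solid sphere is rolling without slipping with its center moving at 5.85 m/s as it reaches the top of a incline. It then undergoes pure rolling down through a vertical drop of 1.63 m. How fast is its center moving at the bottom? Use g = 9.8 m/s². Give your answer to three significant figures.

v ≈ 7.55 m/s

Here I = (2/5)MR², so the shape factor k = I/(MR²) = 0.4.
Pure rolling means v = ωR; then KE = ½Mv² + ½I(v/R)² = ½(1+k)Mv² = (7/10)Mv².
Conserving energy between top and bottom: (7/10)Mv² = (7/10)Mv₀² + Mgh, hence v² = v₀² + 2gh/(1+k).
v = √(5.85² + 2×9.8×1.63/1.4) = √57.04 ≈ 7.55 m/s.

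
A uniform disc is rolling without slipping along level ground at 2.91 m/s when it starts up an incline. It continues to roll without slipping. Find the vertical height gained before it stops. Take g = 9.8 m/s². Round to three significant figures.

With I = (1/2)MR², the ratio k = I/(MR²) is 0.5.
Since it rolls without slipping, ω = v/R and KE = ½Mv² + ½Iω² = ½(1+k)Mv² = (3/4)Mv².
At the top the kinetic energy is zero, so (3/4)Mv₀² = Mgh.
Thus h = (1+k)v₀²/(2g) = 1.5 × 2.91² / (2 × 9.8) ≈ 0.648 m.

h ≈ 0.648 m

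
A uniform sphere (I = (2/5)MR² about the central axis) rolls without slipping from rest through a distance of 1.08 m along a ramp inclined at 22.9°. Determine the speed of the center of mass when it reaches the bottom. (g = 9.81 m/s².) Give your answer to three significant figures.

v ≈ 2.43 m/s

Here I = (2/5)MR², so the shape factor k = I/(MR²) = 0.4.
Pure rolling means v = ωR; then KE = ½Mv² + ½I(v/R)² = ½(1+k)Mv² = (7/10)Mv².
The vertical drop is h = L sinθ = 1.08 × sin22.9° = 0.4203 m.
Setting Mgh = (7/10)Mv² gives v = √(2gh/(1+k)) = √(2·9.81·0.4203/1.4) ≈ 2.43 m/s.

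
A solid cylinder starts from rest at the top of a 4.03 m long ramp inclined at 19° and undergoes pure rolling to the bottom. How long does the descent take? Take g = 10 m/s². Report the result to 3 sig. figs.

t ≈ 1.93 s

Here I = (1/2)MR², so the shape factor k = I/(MR²) = 0.5.
Along the incline Mg sinθ − f = Ma, and torque about the center fR = Iα = kMR²(a/R) gives f = kMa.
Hence a = g sinθ/(1+k) = 10×sin19°/1.5 = 2.17 m/s².
With constant a from rest, t = √(2L/a) = √(2·4.03/2.17) ≈ 1.93 s.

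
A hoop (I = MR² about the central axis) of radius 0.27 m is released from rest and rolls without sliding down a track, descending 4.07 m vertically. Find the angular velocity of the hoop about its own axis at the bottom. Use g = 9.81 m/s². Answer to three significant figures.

ω ≈ 23.4 rad/s

For this body I = MR², i.e. k = I/(MR²) = 1.
The rolling condition ω = v/R makes the rotational term ½I(v/R)² = ½kMv², so KE_total = ½(1+k)Mv² = Mv².
Energy conservation Mgh = ½(1+k)Mv² gives v = √(2gh/(1+k)) = √(2 × 9.81 × 4.07 / 2) = 6.319 m/s.
Then ω = v/R = 6.319 / 0.27 ≈ 23.4 rad/s.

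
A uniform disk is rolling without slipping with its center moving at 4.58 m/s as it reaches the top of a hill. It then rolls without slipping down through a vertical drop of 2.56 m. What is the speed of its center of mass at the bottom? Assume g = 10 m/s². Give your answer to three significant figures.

v ≈ 7.42 m/s

With I = (1/2)MR², the ratio k = I/(MR²) is 0.5.
Since it rolls without slipping, ω = v/R and KE = ½Mv² + ½Iω² = ½(1+k)Mv² = (3/4)Mv².
Energy conservation: (3/4)Mv₀² + Mgh = (3/4)Mv², so v² = v₀² + 2gh/(1+k).
v = √(4.58² + 2×10×2.56/1.5) = √55.11 ≈ 7.42 m/s.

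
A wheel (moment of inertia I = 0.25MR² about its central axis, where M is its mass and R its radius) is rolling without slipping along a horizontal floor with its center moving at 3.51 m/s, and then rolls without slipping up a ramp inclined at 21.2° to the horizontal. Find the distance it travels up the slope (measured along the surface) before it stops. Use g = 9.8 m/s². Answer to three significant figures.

d ≈ 2.17 m

With I = 0.25MR², the ratio k = I/(MR²) is 0.25.
Rolling without slipping gives ω = v/R, so the total kinetic energy is ½Mv² + ½Iω² = ½(1+k)Mv² = (5/8)Mv².
Setting this equal to Mgh gives the vertical rise h = (1+k)v₀²/(2g) = 1.25×3.51²/(2×9.8) = 0.7857 m.
The distance along the slope is d = h/sinθ = 0.7857/sin21.2° ≈ 2.17 m.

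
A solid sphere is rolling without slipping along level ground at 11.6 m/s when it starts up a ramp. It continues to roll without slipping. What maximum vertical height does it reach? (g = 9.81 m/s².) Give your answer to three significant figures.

h ≈ 9.60 m

The moment of inertia is (2/5)MR², giving k ≡ I/(MR²) = 0.4.
Rolling without slipping gives ω = v/R, so the total kinetic energy is ½Mv² + ½Iω² = ½(1+k)Mv² = (7/10)Mv².
All of this converts to potential energy at the highest point: (7/10)Mv₀² = Mgh.
Thus h = (1+k)v₀²/(2g) = 1.4 × 11.6² / (2 × 9.81) ≈ 9.60 m.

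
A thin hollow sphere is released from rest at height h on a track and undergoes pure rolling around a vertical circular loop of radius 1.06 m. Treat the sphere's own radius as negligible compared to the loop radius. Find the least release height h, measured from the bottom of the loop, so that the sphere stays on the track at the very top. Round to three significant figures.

The moment of inertia is (2/3)MR², giving k ≡ I/(MR²) = 2/3.
At the top of the loop, the minimum-contact condition is Mg = Mv_top²/r, so v_top² = gr.
With ω = v/R, the kinetic energy at speed v is ½(1+k)Mv² = (5/6)Mv².
Energy conservation from release (height h) to the top (height 2r): Mgh = Mg(2r) + (5/6)M·gr.
Thus h_min = 2r + (1+k)r/2 = r(2 + 1.667/2) = 1.06 × 2.833 ≈ 3.00 m.

h_min ≈ 3.00 m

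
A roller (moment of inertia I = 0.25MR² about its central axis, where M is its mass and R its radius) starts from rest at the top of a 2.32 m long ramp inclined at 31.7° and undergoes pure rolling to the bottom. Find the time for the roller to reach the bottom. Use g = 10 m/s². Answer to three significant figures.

With I = 0.25MR², the ratio k = I/(MR²) is 0.25.
Newton's second law down the slope: Mg sinθ − f = Ma. The torque equation fR = Iα (with α = a/R) gives f = kMa.
Hence a = g sinθ/(1+k) = 10×sin31.7°/1.25 = 4.204 m/s².
Starting from rest, L = ½at², so t = √(2L/a) = √(2×2.32/4.204) ≈ 1.05 s.

t ≈ 1.05 s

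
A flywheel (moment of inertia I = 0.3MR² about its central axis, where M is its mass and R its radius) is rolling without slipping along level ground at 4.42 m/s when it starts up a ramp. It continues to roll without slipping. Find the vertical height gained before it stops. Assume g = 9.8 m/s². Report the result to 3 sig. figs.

Here I = 0.3MR², so the shape factor k = I/(MR²) = 0.3.
Since it rolls without slipping, ω = v/R and KE = ½Mv² + ½Iω² = ½(1+k)Mv² = (13/20)Mv².
At the top the kinetic energy is zero, so (13/20)Mv₀² = Mgh.
Thus h = (1+k)v₀²/(2g) = 1.3 × 4.42² / (2 × 9.8) ≈ 1.30 m.

h ≈ 1.30 m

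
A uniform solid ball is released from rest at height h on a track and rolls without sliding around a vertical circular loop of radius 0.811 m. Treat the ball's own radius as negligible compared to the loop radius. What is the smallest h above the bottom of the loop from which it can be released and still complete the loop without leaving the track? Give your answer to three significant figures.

h_min ≈ 2.19 m

For this body I = (2/5)MR², i.e. k = I/(MR²) = 0.4.
At the top, contact is just lost when gravity alone supplies the centripetal force: Mg = Mv_top²/r, i.e. v_top² = gr.
With ω = v/R, the kinetic energy at speed v is ½(1+k)Mv² = (7/10)Mv².
Energy conservation from release (height h) to the top (height 2r): Mgh = Mg(2r) + (7/10)M·gr.
Thus h_min = 2r + (1+k)r/2 = r(2 + 1.4/2) = 0.811 × 2.7 ≈ 2.19 m.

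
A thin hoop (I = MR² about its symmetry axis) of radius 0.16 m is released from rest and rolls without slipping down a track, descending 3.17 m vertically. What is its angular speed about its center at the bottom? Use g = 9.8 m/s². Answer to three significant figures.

ω ≈ 34.8 rad/s

For this body I = MR², i.e. k = I/(MR²) = 1.
Pure rolling means v = ωR; then KE = ½Mv² + ½I(v/R)² = ½(1+k)Mv² = Mv².
Energy conservation Mgh = ½(1+k)Mv² gives v = √(2gh/(1+k)) = √(2 × 9.8 × 3.17 / 2) = 5.574 m/s.
Then ω = v/R = 5.574 / 0.16 ≈ 34.8 rad/s.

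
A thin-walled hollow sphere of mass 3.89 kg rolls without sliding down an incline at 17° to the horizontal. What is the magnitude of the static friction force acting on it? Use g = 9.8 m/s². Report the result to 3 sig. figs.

With I = (2/3)MR², the ratio k = I/(MR²) is 2/3.
Translational: Mg sinθ − f = Ma. Rotational about the CM: fR = Iα = kMRa, so f = kMa.
Combining, a = g sinθ/(1+k) and f = kMa = kMg sinθ/(1+k).
f = (2/3) × 3.89 × 9.8 × sin17° / 1.667 ≈ 4.46 N.

f ≈ 4.46 N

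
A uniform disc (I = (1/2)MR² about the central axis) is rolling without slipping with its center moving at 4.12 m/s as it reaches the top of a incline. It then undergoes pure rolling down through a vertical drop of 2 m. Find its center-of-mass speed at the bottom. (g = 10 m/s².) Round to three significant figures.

Here I = (1/2)MR², so the shape factor k = I/(MR²) = 0.5.
The rolling condition ω = v/R makes the rotational term ½I(v/R)² = ½kMv², so KE_total = ½(1+k)Mv² = (3/4)Mv².
Energy conservation: (3/4)Mv₀² + Mgh = (3/4)Mv², so v² = v₀² + 2gh/(1+k).
v = √(4.12² + 2×10×2/1.5) = √43.64 ≈ 6.61 m/s.

v ≈ 6.61 m/s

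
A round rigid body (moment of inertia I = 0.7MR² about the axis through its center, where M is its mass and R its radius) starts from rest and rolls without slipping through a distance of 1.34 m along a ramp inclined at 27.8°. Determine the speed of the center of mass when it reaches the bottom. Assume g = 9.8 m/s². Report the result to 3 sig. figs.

v ≈ 2.68 m/s

The moment of inertia is 0.7MR², giving k ≡ I/(MR²) = 0.7.
Rolling without slipping gives ω = v/R, so the total kinetic energy is ½Mv² + ½Iω² = ½(1+k)Mv² = (17/20)Mv².
The vertical drop is h = L sinθ = 1.34 × sin27.8° = 0.625 m.
Setting Mgh = (17/20)Mv² gives v = √(2gh/(1+k)) = √(2·9.8·0.625/1.7) ≈ 2.68 m/s.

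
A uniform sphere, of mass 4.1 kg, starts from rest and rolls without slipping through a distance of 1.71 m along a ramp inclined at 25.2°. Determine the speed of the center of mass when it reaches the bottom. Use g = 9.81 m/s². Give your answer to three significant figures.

The moment of inertia is (2/5)MR², giving k ≡ I/(MR²) = 0.4.
Since it rolls without slipping, ω = v/R and KE = ½Mv² + ½Iω² = ½(1+k)Mv² = (7/10)Mv².
The vertical drop is h = L sinθ = 1.71 × sin25.2° = 0.7281 m.
Energy conservation: Mgh = (7/10)Mv², so v = √(2gh/(1+k)) = √(2 × 9.81 × 0.7281 / 1.4) ≈ 3.19 m/s.

v ≈ 3.19 m/s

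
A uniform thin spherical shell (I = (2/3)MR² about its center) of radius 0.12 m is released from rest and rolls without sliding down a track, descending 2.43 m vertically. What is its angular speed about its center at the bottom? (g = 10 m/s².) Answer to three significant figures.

ω ≈ 45.0 rad/s

For this body I = (2/3)MR², i.e. k = I/(MR²) = 2/3.
The rolling condition ω = v/R makes the rotational term ½I(v/R)² = ½kMv², so KE_total = ½(1+k)Mv² = (5/6)Mv².
Energy conservation Mgh = ½(1+k)Mv² gives v = √(2gh/(1+k)) = √(2 × 10 × 2.43 / 1.667) = 5.4 m/s.
Then ω = v/R = 5.4 / 0.12 ≈ 45.0 rad/s.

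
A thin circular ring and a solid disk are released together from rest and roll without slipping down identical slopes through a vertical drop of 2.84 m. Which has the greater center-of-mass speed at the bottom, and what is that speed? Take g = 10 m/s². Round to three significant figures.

the solid disk, at v ≈ 6.15 m/s

For rolling without slipping, Mgh = ½(1+k)Mv² where k = I/(MR²), so v = √(2gh/(1+k)).
Thin circular ring: k = 1, giving v = √(2×10×2.84/2) = 5.329 m/s.
Solid disk: k = 0.5, giving v = √(2×10×2.84/1.5) = 6.154 m/s.
The smaller k wins: the solid disk, at ≈ 6.15 m/s.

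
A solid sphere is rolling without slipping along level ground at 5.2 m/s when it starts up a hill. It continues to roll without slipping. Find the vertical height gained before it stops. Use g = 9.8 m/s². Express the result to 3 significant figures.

Here I = (2/5)MR², so the shape factor k = I/(MR²) = 0.4.
Since it rolls without slipping, ω = v/R and KE = ½Mv² + ½Iω² = ½(1+k)Mv² = (7/10)Mv².
All of this converts to potential energy at the highest point: (7/10)Mv₀² = Mgh.
Thus h = (1+k)v₀²/(2g) = 1.4 × 5.2² / (2 × 9.8) ≈ 1.93 m.

h ≈ 1.93 m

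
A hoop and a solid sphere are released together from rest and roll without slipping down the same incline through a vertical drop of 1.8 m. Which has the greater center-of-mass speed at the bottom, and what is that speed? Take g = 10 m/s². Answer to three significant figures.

the solid sphere, at v ≈ 5.07 m/s

For rolling without slipping, Mgh = ½(1+k)Mv² where k = I/(MR²), so v = √(2gh/(1+k)).
Hoop: k = 1, giving v = √(2×10×1.8/2) = 4.243 m/s.
Solid sphere: k = 0.4, giving v = √(2×10×1.8/1.4) = 5.071 m/s.
The smaller k wins: the solid sphere, at ≈ 5.07 m/s.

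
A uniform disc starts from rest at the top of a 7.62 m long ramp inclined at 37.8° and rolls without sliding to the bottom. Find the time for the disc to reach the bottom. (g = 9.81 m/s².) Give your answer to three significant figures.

Here I = (1/2)MR², so the shape factor k = I/(MR²) = 0.5.
Along the incline Mg sinθ − f = Ma, and torque about the center fR = Iα = kMR²(a/R) gives f = kMa.
Hence a = g sinθ/(1+k) = 9.81×sin37.8°/1.5 = 4.008 m/s².
Starting from rest, L = ½at², so t = √(2L/a) = √(2×7.62/4.008) ≈ 1.95 s.

t ≈ 1.95 s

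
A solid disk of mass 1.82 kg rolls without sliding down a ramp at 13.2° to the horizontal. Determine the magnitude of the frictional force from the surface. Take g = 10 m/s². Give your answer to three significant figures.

For this body I = (1/2)MR², i.e. k = I/(MR²) = 0.5.
Along the incline Mg sinθ − f = Ma, and torque about the center fR = Iα = kMR²(a/R) gives f = kMa.
Combining, a = g sinθ/(1+k) and f = kMa = kMg sinθ/(1+k).
f = 0.5 × 1.82 × 10 × sin13.2° / 1.5 ≈ 1.39 N.

f ≈ 1.39 N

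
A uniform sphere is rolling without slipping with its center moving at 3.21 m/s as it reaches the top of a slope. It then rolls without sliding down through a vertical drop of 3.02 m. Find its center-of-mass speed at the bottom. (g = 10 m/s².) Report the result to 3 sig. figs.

The moment of inertia is (2/5)MR², giving k ≡ I/(MR²) = 0.4.
The rolling condition ω = v/R makes the rotational term ½I(v/R)² = ½kMv², so KE_total = ½(1+k)Mv² = (7/10)Mv².
Conserving energy between top and bottom: (7/10)Mv² = (7/10)Mv₀² + Mgh, hence v² = v₀² + 2gh/(1+k).
v = √(3.21² + 2×10×3.02/1.4) = √53.45 ≈ 7.31 m/s.

v ≈ 7.31 m/s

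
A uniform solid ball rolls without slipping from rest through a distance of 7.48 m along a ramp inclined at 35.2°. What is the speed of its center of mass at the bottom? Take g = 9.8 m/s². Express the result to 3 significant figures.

v ≈ 7.77 m/s

The moment of inertia is (2/5)MR², giving k ≡ I/(MR²) = 0.4.
Pure rolling means v = ωR; then KE = ½Mv² + ½I(v/R)² = ½(1+k)Mv² = (7/10)Mv².
The vertical drop is h = L sinθ = 7.48 × sin35.2° = 4.312 m.
Setting Mgh = (7/10)Mv² gives v = √(2gh/(1+k)) = √(2·9.8·4.312/1.4) ≈ 7.77 m/s.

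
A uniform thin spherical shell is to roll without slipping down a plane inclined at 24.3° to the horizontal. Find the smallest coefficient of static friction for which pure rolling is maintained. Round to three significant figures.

The moment of inertia is (2/3)MR², giving k ≡ I/(MR²) = 2/3.
Translational: Mg sinθ − f = Ma. Rotational about the CM: fR = Iα = kMRa, so f = kMa.
These give a = g sinθ/(1+k) and the required friction f = kMg sinθ/(1+k).
The normal force is N = Mg cosθ, so μ_min = f/N = k tanθ/(1+k).
μ_min = (2/3) × tan24.3° / 1.667 ≈ 0.181.

μ_min ≈ 0.181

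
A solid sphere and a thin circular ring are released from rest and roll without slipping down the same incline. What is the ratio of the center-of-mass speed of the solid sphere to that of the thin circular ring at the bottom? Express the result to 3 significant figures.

Each satisfies Mgh = ½(1+k)Mv² with k = I/(MR²), so v ∝ 1/√(1+k).
For the solid sphere k = 0.4; for the thin circular ring k = 1.
v₁/v₂ = √((1+k₂)/(1+k₁)) = √(2/1.4) ≈ 1.20.

v_ratio ≈ 1.20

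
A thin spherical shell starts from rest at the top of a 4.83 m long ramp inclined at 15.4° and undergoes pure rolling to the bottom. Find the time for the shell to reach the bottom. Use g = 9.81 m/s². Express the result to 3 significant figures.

For this body I = (2/3)MR², i.e. k = I/(MR²) = 2/3.
Translational: Mg sinθ − f = Ma. Rotational about the CM: fR = Iα = kMRa, so f = kMa.
Hence a = g sinθ/(1+k) = 9.81×sin15.4°/1.667 = 1.563 m/s².
Starting from rest, L = ½at², so t = √(2L/a) = √(2×4.83/1.563) ≈ 2.49 s.

t ≈ 2.49 s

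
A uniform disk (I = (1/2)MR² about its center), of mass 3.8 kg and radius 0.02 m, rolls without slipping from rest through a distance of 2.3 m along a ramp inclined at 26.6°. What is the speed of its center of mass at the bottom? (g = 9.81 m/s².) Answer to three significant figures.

v ≈ 3.67 m/s

Here I = (1/2)MR², so the shape factor k = I/(MR²) = 0.5.
Since it rolls without slipping, ω = v/R and KE = ½Mv² + ½Iω² = ½(1+k)Mv² = (3/4)Mv².
The vertical drop is h = L sinθ = 2.3 × sin26.6° = 1.03 m.
Setting Mgh = (3/4)Mv² gives v = √(2gh/(1+k)) = √(2·9.81·1.03/1.5) ≈ 3.67 m/s.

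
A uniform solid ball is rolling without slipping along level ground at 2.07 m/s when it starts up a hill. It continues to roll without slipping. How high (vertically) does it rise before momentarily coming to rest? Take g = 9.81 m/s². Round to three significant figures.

For this body I = (2/5)MR², i.e. k = I/(MR²) = 0.4.
Since it rolls without slipping, ω = v/R and KE = ½Mv² + ½Iω² = ½(1+k)Mv² = (7/10)Mv².
At the top the kinetic energy is zero, so (7/10)Mv₀² = Mgh.
Thus h = (1+k)v₀²/(2g) = 1.4 × 2.07² / (2 × 9.81) ≈ 0.306 m.

h ≈ 0.306 m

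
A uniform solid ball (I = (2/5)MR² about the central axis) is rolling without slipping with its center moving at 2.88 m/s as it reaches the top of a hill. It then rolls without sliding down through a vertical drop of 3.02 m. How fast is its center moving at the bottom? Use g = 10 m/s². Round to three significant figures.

v ≈ 7.17 m/s

Here I = (2/5)MR², so the shape factor k = I/(MR²) = 0.4.
The rolling condition ω = v/R makes the rotational term ½I(v/R)² = ½kMv², so KE_total = ½(1+k)Mv² = (7/10)Mv².
Conserving energy between top and bottom: (7/10)Mv² = (7/10)Mv₀² + Mgh, hence v² = v₀² + 2gh/(1+k).
v = √(2.88² + 2×10×3.02/1.4) = √51.44 ≈ 7.17 m/s.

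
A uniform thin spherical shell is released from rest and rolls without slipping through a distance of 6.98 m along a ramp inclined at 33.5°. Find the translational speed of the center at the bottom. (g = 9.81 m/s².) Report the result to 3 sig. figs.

v ≈ 6.73 m/s

Here I = (2/3)MR², so the shape factor k = I/(MR²) = 2/3.
The rolling condition ω = v/R makes the rotational term ½I(v/R)² = ½kMv², so KE_total = ½(1+k)Mv² = (5/6)Mv².
The vertical drop is h = L sinθ = 6.98 × sin33.5° = 3.853 m.
Setting Mgh = (5/6)Mv² gives v = √(2gh/(1+k)) = √(2·9.81·3.853/1.667) ≈ 6.73 m/s.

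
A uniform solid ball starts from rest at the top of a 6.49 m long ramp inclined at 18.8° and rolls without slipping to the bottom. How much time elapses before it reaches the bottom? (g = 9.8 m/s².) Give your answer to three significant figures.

t ≈ 2.40 s

The moment of inertia is (2/5)MR², giving k ≡ I/(MR²) = 0.4.
Along the incline Mg sinθ − f = Ma, and torque about the center fR = Iα = kMR²(a/R) gives f = kMa.
Hence a = g sinθ/(1+k) = 9.8×sin18.8°/1.4 = 2.256 m/s².
Starting from rest, L = ½at², so t = √(2L/a) = √(2×6.49/2.256) ≈ 2.40 s.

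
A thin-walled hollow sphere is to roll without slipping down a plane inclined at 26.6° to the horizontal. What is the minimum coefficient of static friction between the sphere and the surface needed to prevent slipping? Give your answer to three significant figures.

For this body I = (2/3)MR², i.e. k = I/(MR²) = 2/3.
Along the incline Mg sinθ − f = Ma, and torque about the center fR = Iα = kMR²(a/R) gives f = kMa.
These give a = g sinθ/(1+k) and the required friction f = kMg sinθ/(1+k).
With N = Mg cosθ, the no-slip condition f ≤ μN gives μ_min = f/N = k tanθ/(1+k).
μ_min = (2/3) × tan26.6° / 1.667 ≈ 0.200.

μ_min ≈ 0.200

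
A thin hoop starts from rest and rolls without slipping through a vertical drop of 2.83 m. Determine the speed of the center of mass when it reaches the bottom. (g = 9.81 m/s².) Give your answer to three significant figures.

The moment of inertia is MR², giving k ≡ I/(MR²) = 1.
Pure rolling means v = ωR; then KE = ½Mv² + ½I(v/R)² = ½(1+k)Mv² = Mv².
Setting Mgh = Mv² gives v = √(2gh/(1+k)) = √(2·9.81·2.83/2) ≈ 5.27 m/s.

v ≈ 5.27 m/s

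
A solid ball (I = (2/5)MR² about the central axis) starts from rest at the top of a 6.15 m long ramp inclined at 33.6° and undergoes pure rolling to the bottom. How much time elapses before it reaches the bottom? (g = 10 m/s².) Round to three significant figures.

t ≈ 1.76 s

The moment of inertia is (2/5)MR², giving k ≡ I/(MR²) = 0.4.
Translational: Mg sinθ − f = Ma. Rotational about the CM: fR = Iα = kMRa, so f = kMa.
Hence a = g sinθ/(1+k) = 10×sin33.6°/1.4 = 3.953 m/s².
Starting from rest, L = ½at², so t = √(2L/a) = √(2×6.15/3.953) ≈ 1.76 s.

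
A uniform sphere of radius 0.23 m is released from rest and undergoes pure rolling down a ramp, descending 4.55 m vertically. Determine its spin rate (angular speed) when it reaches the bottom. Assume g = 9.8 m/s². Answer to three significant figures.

With I = (2/5)MR², the ratio k = I/(MR²) is 0.4.
The rolling condition ω = v/R makes the rotational term ½I(v/R)² = ½kMv², so KE_total = ½(1+k)Mv² = (7/10)Mv².
Energy conservation Mgh = ½(1+k)Mv² gives v = √(2gh/(1+k)) = √(2 × 9.8 × 4.55 / 1.4) = 7.981 m/s.
The angular speed follows from ω = v/R = 7.981/0.23 ≈ 34.7 rad/s.

ω ≈ 34.7 rad/s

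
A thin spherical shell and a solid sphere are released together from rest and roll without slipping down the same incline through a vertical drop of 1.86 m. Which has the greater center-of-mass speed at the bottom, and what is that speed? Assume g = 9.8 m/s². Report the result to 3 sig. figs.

For rolling without slipping, Mgh = ½(1+k)Mv² where k = I/(MR²), so v = √(2gh/(1+k)).
Thin spherical shell: k = 2/3, giving v = √(2×9.8×1.86/1.667) = 4.677 m/s.
Solid sphere: k = 0.4, giving v = √(2×9.8×1.86/1.4) = 5.103 m/s.
The smaller k wins: the solid sphere, at ≈ 5.10 m/s.

the solid sphere, at v ≈ 5.10 m/s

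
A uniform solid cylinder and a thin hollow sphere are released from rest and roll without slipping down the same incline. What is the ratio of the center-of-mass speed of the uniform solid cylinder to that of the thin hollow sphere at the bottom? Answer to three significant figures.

v_ratio ≈ 1.05

Each satisfies Mgh = ½(1+k)Mv² with k = I/(MR²), so v ∝ 1/√(1+k).
For the uniform solid cylinder k = 0.5; for the thin hollow sphere k = 2/3.
v₁/v₂ = √((1+k₂)/(1+k₁)) = √(1.667/1.5) ≈ 1.05.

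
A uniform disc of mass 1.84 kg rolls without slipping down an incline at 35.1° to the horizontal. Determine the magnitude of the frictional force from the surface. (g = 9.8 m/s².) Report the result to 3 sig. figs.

With I = (1/2)MR², the ratio k = I/(MR²) is 0.5.
Newton's second law down the slope: Mg sinθ − f = Ma. The torque equation fR = Iα (with α = a/R) gives f = kMa.
Combining, a = g sinθ/(1+k) and f = kMa = kMg sinθ/(1+k).
f = 0.5 × 1.84 × 9.8 × sin35.1° / 1.5 ≈ 3.46 N.

f ≈ 3.46 N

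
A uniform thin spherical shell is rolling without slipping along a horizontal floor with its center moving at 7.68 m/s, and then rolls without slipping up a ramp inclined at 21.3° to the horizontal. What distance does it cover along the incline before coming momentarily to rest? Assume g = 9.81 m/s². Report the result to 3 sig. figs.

d ≈ 13.8 m

For this body I = (2/3)MR², i.e. k = I/(MR²) = 2/3.
Since it rolls without slipping, ω = v/R and KE = ½Mv² + ½Iω² = ½(1+k)Mv² = (5/6)Mv².
Setting this equal to Mgh gives the vertical rise h = (1+k)v₀²/(2g) = 1.667×7.68²/(2×9.81) = 5.01 m.
Along the incline, d = h/sinθ = 5.01/sin21.3° ≈ 13.8 m.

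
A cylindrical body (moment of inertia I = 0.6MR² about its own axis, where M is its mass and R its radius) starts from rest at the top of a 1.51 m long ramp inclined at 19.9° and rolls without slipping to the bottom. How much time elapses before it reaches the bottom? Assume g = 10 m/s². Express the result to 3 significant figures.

t ≈ 1.19 s

With I = 0.6MR², the ratio k = I/(MR²) is 0.6.
Translational: Mg sinθ − f = Ma. Rotational about the CM: fR = Iα = kMRa, so f = kMa.
Hence a = g sinθ/(1+k) = 10×sin19.9°/1.6 = 2.127 m/s².
With constant a from rest, t = √(2L/a) = √(2·1.51/2.127) ≈ 1.19 s.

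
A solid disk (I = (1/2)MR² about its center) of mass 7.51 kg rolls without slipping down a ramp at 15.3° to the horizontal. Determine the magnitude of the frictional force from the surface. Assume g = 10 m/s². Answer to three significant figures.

For this body I = (1/2)MR², i.e. k = I/(MR²) = 0.5.
Along the incline Mg sinθ − f = Ma, and torque about the center fR = Iα = kMR²(a/R) gives f = kMa.
Combining, a = g sinθ/(1+k) and f = kMa = kMg sinθ/(1+k).
f = 0.5 × 7.51 × 10 × sin15.3° / 1.5 ≈ 6.61 N.

f ≈ 6.61 N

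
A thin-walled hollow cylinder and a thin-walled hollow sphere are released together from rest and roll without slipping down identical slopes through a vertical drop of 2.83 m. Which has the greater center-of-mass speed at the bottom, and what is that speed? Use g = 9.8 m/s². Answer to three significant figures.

the thin-walled hollow sphere, at v ≈ 5.77 m/s

For rolling without slipping, Mgh = ½(1+k)Mv² where k = I/(MR²), so v = √(2gh/(1+k)).
Thin-walled hollow cylinder: k = 1, giving v = √(2×9.8×2.83/2) = 5.266 m/s.
Thin-walled hollow sphere: k = 2/3, giving v = √(2×9.8×2.83/1.667) = 5.769 m/s.
The smaller k wins: the thin-walled hollow sphere, at ≈ 5.77 m/s.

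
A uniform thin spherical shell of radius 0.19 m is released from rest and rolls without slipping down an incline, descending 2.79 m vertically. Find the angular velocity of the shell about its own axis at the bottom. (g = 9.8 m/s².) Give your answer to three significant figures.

Here I = (2/3)MR², so the shape factor k = I/(MR²) = 2/3.
Since it rolls without slipping, ω = v/R and KE = ½Mv² + ½Iω² = ½(1+k)Mv² = (5/6)Mv².
Energy conservation Mgh = ½(1+k)Mv² gives v = √(2gh/(1+k)) = √(2 × 9.8 × 2.79 / 1.667) = 5.728 m/s.
The angular speed follows from ω = v/R = 5.728/0.19 ≈ 30.1 rad/s.

ω ≈ 30.1 rad/s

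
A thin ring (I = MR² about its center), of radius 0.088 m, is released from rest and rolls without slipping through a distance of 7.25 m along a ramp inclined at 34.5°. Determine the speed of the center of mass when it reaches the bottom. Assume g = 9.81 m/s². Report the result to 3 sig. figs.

For this body I = MR², i.e. k = I/(MR²) = 1.
Rolling without slipping gives ω = v/R, so the total kinetic energy is ½Mv² + ½Iω² = ½(1+k)Mv² = Mv².
The vertical drop is h = L sinθ = 7.25 × sin34.5° = 4.106 m.
Setting Mgh = Mv² gives v = √(2gh/(1+k)) = √(2·9.81·4.106/2) ≈ 6.35 m/s.

v ≈ 6.35 m/s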